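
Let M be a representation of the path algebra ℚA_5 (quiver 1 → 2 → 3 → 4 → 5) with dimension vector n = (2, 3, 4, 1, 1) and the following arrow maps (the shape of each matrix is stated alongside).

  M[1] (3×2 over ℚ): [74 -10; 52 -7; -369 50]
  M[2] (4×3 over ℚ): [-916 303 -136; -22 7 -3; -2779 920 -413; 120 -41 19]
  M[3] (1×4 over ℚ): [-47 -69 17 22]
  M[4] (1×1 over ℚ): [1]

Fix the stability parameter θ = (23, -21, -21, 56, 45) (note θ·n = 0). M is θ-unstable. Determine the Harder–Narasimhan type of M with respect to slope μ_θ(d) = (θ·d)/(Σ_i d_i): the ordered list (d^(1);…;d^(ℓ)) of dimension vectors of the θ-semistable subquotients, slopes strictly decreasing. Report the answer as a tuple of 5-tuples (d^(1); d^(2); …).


Via rank(M_{q-1}∘⋯∘M_p): M ≅ I[1,3], I[1,5], I[2,3], I[3,3].
μ_θ-semistable layers: μ^(1)=101/2; μ^(2)=-19/3; μ^(3)=-21

((0, 0, 0, 1, 1); (2, 2, 2, 0, 0); (0, 1, 2, 0, 0))


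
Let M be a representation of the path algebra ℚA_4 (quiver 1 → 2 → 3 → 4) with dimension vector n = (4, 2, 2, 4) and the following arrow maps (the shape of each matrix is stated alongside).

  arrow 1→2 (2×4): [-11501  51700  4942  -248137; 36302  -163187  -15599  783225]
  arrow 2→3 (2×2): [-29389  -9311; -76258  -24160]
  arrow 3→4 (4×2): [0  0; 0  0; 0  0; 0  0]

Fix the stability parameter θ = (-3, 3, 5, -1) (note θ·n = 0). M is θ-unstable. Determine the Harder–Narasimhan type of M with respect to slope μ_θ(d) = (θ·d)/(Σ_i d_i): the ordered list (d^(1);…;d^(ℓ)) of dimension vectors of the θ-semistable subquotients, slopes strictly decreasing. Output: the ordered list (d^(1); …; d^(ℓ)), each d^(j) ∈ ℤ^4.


Interval decomposition of M: I[1,1]^2, I[1,3]^2, I[4,4]^4.
HN type (ℓ=4): μ^(1)=5; μ^(2)=3; μ^(3)=-1; μ^(4)=-3

((0, 0, 2, 0); (0, 2, 0, 0); (0, 0, 0, 4); (4, 0, 0, 0))


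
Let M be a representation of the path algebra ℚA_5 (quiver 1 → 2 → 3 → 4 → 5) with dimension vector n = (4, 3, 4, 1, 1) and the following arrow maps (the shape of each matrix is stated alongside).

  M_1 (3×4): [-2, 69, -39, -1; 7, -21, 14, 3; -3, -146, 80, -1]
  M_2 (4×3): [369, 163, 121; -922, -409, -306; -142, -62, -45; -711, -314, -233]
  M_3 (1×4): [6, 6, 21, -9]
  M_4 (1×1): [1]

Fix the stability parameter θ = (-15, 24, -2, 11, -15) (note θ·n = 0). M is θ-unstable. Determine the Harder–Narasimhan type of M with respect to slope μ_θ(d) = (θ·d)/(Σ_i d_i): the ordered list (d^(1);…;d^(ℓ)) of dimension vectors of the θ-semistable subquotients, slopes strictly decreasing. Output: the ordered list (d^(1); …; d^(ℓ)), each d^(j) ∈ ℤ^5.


Interval decomposition of M: I[1,1], I[1,3]^2, I[1,5], I[3,3].
HN type (ℓ=4): μ^(1)=11; μ^(2)=9/2; μ^(3)=-2; μ^(4)=-15

((0, 2, 2, 0, 0); (0, 1, 1, 1, 1); (0, 0, 1, 0, 0); (4, 0, 0, 0, 0))


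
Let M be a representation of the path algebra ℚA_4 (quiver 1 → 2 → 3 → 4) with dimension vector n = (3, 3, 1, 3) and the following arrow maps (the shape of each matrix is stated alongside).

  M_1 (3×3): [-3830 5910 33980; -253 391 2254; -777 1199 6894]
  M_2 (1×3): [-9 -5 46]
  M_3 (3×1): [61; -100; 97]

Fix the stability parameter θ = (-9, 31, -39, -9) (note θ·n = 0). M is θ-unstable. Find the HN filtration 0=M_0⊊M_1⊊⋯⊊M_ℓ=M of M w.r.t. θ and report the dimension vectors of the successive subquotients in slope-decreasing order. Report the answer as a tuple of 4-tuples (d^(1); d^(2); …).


Via rank(M_{q-1}∘⋯∘M_p): M ≅ I[1,1], I[1,2], I[1,4], I[2,2], I[4,4]^2.
μ_θ-semistable layers: μ^(1)=31; μ^(2)=-17/3; μ^(3)=-9

((0, 2, 0, 0); (0, 1, 1, 1); (3, 0, 0, 2))


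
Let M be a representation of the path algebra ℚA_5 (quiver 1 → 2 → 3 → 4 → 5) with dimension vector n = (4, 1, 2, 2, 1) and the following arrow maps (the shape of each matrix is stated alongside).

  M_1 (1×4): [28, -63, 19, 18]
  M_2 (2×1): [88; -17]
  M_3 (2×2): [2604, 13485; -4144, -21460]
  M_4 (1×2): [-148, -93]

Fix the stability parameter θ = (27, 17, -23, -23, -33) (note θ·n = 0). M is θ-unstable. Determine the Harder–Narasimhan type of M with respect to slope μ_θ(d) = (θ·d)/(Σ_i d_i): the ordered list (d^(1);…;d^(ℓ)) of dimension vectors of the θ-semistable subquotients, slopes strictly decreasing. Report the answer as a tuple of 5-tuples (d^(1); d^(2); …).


Barcode: M ≅ I[1,1]^3, I[1,4], I[3,3], I[4,5]. HN layers by μ_θ (4 steps, strictly decreasing):
  μ^(1)=27; μ^(2)=-1/2; μ^(3)=-23; μ^(4)=-28

((3, 0, 0, 0, 0); (1, 1, 1, 1, 0); (0, 0, 1, 0, 0); (0, 0, 0, 1, 1))


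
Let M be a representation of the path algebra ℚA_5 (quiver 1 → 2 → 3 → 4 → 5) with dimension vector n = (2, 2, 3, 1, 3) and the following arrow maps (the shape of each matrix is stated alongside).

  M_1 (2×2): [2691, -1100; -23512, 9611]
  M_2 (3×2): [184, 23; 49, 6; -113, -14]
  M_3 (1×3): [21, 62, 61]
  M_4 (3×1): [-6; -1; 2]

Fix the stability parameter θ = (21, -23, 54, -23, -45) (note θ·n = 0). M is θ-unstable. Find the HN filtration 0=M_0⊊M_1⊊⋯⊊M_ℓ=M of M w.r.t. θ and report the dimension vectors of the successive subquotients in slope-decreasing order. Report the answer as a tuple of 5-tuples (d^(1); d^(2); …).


Via rank(M_{q-1}∘⋯∘M_p): M ≅ I[1,3], I[1,5], I[3,3], I[5,5]^2.
μ_θ-semistable layers: μ^(1)=54; μ^(2)=-1; μ^(3)=-16/5; μ^(4)=-45

((0, 0, 2, 0, 0); (1, 1, 0, 0, 0); (1, 1, 1, 1, 1); (0, 0, 0, 0, 2))


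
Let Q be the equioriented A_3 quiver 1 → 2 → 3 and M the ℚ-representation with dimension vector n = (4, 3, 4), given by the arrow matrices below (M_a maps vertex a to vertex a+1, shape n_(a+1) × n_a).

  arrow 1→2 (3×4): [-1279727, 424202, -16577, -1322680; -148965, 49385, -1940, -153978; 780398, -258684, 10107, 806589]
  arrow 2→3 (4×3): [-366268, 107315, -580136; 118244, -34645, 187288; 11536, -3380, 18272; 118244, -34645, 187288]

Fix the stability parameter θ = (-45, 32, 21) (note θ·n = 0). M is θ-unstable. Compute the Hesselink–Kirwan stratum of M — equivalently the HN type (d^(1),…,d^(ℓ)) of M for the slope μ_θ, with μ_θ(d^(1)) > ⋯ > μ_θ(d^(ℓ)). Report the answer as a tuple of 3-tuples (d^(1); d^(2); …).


Interval decomposition of M: I[1,1], I[1,2]^2, I[1,3], I[3,3]^3.
HN type (ℓ=4): μ^(1)=32; μ^(2)=53/2; μ^(3)=21; μ^(4)=-45

((0, 2, 0); (0, 1, 1); (0, 0, 3); (4, 0, 0))


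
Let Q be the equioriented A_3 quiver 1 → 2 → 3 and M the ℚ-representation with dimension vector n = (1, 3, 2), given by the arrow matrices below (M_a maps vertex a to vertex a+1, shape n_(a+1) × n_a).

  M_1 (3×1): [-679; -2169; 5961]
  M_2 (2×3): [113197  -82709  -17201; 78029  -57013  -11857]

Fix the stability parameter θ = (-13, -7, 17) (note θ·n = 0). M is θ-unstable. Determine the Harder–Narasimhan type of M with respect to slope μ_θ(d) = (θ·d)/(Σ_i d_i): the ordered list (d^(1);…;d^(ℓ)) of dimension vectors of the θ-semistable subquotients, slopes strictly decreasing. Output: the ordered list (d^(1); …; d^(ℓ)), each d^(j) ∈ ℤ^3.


Barcode: M ≅ I[1,3], I[2,2]^2, I[3,3]. HN layers by μ_θ (3 steps, strictly decreasing):
  μ^(1)=17; μ^(2)=-7; μ^(3)=-13

((0, 0, 2); (0, 3, 0); (1, 0, 0))


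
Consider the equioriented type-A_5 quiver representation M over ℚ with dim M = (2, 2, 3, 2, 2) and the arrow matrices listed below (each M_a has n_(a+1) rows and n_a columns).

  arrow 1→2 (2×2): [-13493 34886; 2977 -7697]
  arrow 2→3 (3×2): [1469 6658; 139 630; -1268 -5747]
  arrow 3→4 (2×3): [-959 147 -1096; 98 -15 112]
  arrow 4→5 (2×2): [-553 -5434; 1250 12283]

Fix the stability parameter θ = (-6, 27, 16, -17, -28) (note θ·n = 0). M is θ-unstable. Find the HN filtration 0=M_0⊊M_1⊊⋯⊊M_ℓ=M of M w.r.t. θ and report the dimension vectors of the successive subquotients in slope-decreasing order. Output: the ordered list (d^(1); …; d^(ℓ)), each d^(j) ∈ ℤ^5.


Interval decomposition of M: I[1,3], I[1,5], I[3,5].
HN type (ℓ=4): μ^(1)=43/2; μ^(2)=-1/2; μ^(3)=-6; μ^(4)=-29/3

((0, 1, 1, 0, 0); (0, 1, 1, 1, 1); (2, 0, 0, 0, 0); (0, 0, 1, 1, 1))


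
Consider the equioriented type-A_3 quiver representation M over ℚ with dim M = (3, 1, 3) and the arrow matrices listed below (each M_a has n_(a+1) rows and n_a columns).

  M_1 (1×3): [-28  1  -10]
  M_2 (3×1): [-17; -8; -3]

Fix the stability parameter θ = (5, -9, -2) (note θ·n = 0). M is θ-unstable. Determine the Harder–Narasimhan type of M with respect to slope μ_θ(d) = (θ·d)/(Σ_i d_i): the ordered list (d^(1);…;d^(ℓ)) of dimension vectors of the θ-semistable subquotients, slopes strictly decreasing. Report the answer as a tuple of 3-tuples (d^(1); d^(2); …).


Interval decomposition of M: I[1,1]^2, I[1,3], I[3,3]^2.
HN type (ℓ=2): μ^(1)=5; μ^(2)=-2

((2, 0, 0); (1, 1, 3))


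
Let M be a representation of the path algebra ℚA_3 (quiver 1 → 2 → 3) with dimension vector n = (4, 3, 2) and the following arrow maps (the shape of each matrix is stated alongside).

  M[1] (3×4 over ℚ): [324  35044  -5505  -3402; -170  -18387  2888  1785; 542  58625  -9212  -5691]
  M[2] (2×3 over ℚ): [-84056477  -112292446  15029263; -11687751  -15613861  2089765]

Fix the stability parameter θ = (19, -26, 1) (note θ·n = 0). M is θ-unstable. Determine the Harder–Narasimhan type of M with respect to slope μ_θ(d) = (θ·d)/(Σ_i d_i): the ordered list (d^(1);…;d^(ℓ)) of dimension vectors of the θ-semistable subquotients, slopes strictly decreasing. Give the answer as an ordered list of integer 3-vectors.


Interval decomposition of M: I[1,1]^2, I[1,3]^2, I[2,2].
HN type (ℓ=4): μ^(1)=19; μ^(2)=1; μ^(3)=-7/2; μ^(4)=-26

((2, 0, 0); (0, 0, 2); (2, 2, 0); (0, 1, 0))


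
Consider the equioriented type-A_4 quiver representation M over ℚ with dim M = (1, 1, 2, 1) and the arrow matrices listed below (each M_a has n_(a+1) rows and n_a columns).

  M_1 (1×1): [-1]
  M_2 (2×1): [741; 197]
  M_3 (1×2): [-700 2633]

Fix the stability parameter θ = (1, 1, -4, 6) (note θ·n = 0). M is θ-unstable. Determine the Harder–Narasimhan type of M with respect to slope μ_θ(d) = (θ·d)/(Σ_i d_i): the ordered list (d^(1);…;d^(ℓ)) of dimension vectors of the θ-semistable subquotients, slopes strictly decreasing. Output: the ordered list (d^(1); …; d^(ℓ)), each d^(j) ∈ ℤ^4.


Barcode: M ≅ I[1,4], I[3,3]. HN layers by μ_θ (3 steps, strictly decreasing):
  μ^(1)=6; μ^(2)=-2/3; μ^(3)=-4

((0, 0, 0, 1); (1, 1, 1, 0); (0, 0, 1, 0))


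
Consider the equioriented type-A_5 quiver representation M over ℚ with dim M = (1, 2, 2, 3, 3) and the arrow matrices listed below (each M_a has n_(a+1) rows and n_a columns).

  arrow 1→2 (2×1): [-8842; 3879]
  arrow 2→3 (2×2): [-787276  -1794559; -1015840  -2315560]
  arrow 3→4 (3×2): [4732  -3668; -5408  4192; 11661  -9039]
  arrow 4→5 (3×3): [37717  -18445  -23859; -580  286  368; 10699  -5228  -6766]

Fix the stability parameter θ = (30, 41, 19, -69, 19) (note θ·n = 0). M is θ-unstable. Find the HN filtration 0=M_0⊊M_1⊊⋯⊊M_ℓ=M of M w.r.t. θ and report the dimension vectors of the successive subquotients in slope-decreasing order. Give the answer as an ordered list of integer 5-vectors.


Interval decomposition of M: I[1,5], I[2,2], I[3,3], I[4,5]^2.
HN type (ℓ=4): μ^(1)=41; μ^(2)=19; μ^(3)=21/4; μ^(4)=-69

((0, 1, 0, 0, 0); (0, 0, 1, 0, 3); (1, 1, 1, 1, 0); (0, 0, 0, 2, 0))


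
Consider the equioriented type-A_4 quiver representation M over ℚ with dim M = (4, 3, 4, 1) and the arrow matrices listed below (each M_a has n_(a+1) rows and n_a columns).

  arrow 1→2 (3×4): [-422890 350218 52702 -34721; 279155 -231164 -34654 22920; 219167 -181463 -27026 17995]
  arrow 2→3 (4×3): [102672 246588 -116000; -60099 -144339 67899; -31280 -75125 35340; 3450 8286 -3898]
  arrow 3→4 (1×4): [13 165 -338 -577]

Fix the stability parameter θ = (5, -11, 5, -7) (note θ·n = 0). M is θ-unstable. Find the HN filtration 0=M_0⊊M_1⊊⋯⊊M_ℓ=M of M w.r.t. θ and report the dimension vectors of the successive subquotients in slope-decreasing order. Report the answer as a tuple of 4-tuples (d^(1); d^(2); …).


Barcode: M ≅ I[1,1], I[1,2], I[1,3], I[1,4], I[3,3]^2. HN layers by μ_θ (3 steps, strictly decreasing):
  μ^(1)=5; μ^(2)=-1; μ^(3)=-3

((1, 0, 3, 0); (0, 0, 1, 1); (3, 3, 0, 0))


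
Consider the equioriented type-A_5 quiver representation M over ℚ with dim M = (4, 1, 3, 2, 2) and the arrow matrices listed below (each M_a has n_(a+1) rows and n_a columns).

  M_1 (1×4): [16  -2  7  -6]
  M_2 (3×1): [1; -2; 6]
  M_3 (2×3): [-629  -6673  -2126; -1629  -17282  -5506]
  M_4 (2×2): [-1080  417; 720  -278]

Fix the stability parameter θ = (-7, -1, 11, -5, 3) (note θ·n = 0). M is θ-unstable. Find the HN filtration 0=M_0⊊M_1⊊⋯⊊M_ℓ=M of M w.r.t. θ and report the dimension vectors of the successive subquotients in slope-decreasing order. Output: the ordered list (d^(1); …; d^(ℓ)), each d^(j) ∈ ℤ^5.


Via rank(M_{q-1}∘⋯∘M_p): M ≅ I[1,1]^3, I[1,5], I[3,3], I[3,4], I[5,5].
μ_θ-semistable layers: μ^(1)=11; μ^(2)=3; μ^(3)=-1; μ^(4)=-7

((0, 0, 1, 0, 0); (0, 0, 2, 2, 2); (0, 1, 0, 0, 0); (4, 0, 0, 0, 0))


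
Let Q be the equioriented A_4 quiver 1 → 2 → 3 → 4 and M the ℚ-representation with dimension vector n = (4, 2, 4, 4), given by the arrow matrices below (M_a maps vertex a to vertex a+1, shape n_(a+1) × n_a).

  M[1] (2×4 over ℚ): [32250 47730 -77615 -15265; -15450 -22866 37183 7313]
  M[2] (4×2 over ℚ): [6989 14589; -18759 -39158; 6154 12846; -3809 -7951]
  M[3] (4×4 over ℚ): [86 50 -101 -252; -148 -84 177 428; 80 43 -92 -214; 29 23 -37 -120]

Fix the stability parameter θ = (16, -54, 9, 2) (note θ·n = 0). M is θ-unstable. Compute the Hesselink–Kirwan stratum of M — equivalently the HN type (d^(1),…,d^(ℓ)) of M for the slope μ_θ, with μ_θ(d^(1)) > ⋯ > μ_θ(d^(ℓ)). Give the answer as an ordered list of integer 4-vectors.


Barcode: M ≅ I[1,1]^3, I[1,4], I[2,4], I[3,4]^2. HN layers by μ_θ (4 steps, strictly decreasing):
  μ^(1)=16; μ^(2)=11/2; μ^(3)=-19; μ^(4)=-54

((3, 0, 0, 0); (0, 0, 4, 4); (1, 1, 0, 0); (0, 1, 0, 0))


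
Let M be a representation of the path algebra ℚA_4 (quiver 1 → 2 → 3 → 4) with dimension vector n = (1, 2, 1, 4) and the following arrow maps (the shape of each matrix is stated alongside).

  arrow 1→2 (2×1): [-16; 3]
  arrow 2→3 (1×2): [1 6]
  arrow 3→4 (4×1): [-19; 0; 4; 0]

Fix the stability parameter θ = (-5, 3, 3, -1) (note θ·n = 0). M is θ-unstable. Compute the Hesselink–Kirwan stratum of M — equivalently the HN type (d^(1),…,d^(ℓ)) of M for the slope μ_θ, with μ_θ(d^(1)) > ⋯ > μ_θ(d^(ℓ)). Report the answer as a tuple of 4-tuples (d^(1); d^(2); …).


Interval decomposition of M: I[1,4], I[2,2], I[4,4]^3.
HN type (ℓ=4): μ^(1)=3; μ^(2)=5/3; μ^(3)=-1; μ^(4)=-5

((0, 1, 0, 0); (0, 1, 1, 1); (0, 0, 0, 3); (1, 0, 0, 0))


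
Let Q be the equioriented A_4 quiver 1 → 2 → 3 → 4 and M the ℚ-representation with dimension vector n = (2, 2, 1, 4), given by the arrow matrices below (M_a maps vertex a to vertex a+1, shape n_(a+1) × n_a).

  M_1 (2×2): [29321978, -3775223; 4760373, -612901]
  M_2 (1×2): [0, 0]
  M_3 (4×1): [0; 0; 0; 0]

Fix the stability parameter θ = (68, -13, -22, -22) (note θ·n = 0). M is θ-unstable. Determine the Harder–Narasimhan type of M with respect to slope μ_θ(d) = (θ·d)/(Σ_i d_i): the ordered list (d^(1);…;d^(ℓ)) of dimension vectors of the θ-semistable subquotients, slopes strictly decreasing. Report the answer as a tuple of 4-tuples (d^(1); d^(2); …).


Interval decomposition of M: I[1,2]^2, I[3,3], I[4,4]^4.
HN type (ℓ=2): μ^(1)=55/2; μ^(2)=-22

((2, 2, 0, 0); (0, 0, 1, 4))


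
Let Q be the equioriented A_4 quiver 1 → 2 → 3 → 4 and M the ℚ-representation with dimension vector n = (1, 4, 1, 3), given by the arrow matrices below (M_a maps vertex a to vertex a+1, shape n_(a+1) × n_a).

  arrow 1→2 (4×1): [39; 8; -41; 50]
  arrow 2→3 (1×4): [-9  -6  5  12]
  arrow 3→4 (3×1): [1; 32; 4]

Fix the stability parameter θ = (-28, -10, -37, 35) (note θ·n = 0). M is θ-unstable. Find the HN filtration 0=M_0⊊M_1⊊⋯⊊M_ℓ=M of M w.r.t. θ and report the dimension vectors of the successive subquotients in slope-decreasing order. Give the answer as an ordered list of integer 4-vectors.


Barcode: M ≅ I[1,4], I[2,2]^3, I[4,4]^2. HN layers by μ_θ (4 steps, strictly decreasing):
  μ^(1)=35; μ^(2)=-10; μ^(3)=-47/2; μ^(4)=-28

((0, 0, 0, 3); (0, 3, 0, 0); (0, 1, 1, 0); (1, 0, 0, 0))


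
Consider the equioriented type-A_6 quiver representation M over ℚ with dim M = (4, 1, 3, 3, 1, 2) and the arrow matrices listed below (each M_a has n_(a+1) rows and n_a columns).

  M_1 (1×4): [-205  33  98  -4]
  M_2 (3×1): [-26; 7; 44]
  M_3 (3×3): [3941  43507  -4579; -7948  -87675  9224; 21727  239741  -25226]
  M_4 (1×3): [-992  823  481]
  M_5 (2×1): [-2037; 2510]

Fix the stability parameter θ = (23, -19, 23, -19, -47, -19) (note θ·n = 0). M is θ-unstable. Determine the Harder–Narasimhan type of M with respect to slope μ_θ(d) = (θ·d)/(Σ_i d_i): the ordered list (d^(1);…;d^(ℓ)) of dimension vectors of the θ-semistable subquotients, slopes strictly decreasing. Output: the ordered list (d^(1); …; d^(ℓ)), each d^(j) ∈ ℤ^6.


Interval decomposition of M: I[1,1]^3, I[1,6], I[3,4]^2, I[6,6].
HN type (ℓ=4): μ^(1)=23; μ^(2)=2; μ^(3)=-29/3; μ^(4)=-19

((3, 0, 0, 0, 0, 0); (0, 0, 2, 2, 0, 0); (1, 1, 1, 1, 1, 1); (0, 0, 0, 0, 0, 1))


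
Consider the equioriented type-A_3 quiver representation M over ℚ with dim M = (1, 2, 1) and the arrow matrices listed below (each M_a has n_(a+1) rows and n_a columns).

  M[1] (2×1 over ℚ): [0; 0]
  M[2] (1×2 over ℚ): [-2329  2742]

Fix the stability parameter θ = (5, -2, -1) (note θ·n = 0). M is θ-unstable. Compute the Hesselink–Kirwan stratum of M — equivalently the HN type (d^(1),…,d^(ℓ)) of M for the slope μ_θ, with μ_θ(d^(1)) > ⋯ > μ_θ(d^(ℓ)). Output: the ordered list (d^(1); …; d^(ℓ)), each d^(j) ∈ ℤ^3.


Barcode: M ≅ I[1,1], I[2,2], I[2,3]. HN layers by μ_θ (3 steps, strictly decreasing):
  μ^(1)=5; μ^(2)=-1; μ^(3)=-2

((1, 0, 0); (0, 0, 1); (0, 2, 0))


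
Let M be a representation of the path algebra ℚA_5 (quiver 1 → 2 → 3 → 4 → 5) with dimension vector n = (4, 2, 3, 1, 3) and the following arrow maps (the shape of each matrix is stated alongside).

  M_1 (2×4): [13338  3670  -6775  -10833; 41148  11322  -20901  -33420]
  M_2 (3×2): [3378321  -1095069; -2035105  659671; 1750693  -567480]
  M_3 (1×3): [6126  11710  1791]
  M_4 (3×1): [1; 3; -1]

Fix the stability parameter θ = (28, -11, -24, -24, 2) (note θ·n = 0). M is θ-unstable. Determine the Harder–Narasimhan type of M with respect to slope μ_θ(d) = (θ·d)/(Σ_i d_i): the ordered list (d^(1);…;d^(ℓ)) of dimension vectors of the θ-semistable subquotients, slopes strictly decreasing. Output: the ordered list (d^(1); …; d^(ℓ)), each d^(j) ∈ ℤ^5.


Interval decomposition of M: I[1,1]^2, I[1,3], I[1,5], I[3,3], I[5,5]^2.
HN type (ℓ=5): μ^(1)=28; μ^(2)=2; μ^(3)=-7/3; μ^(4)=-31/4; μ^(5)=-24

((2, 0, 0, 0, 0); (0, 0, 0, 0, 3); (1, 1, 1, 0, 0); (1, 1, 1, 1, 0); (0, 0, 1, 0, 0))


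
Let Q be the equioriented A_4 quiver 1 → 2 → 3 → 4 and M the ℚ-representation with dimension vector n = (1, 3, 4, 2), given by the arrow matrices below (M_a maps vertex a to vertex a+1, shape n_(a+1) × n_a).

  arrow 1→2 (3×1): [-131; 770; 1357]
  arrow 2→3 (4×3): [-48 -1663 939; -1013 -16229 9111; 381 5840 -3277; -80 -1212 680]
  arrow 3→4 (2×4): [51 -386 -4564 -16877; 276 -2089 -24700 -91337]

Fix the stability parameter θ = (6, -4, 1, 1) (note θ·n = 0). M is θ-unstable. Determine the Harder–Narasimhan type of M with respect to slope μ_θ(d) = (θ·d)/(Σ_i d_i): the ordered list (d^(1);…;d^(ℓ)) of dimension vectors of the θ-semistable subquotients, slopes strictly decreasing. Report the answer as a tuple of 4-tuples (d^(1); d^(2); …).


Via rank(M_{q-1}∘⋯∘M_p): M ≅ I[1,4], I[2,3], I[2,4], I[3,3].
μ_θ-semistable layers: μ^(1)=1; μ^(2)=-4

((1, 1, 4, 2); (0, 2, 0, 0))


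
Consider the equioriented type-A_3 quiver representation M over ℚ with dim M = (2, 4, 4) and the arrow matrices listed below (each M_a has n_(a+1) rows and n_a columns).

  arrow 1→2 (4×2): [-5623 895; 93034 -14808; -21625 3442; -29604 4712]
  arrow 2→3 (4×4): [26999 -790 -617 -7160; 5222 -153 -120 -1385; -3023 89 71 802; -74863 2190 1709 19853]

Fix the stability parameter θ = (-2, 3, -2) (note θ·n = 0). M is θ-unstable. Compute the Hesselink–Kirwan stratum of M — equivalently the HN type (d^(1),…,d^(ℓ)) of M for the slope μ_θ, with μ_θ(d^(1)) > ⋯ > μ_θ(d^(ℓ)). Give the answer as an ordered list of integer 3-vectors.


Via rank(M_{q-1}∘⋯∘M_p): M ≅ I[1,2], I[1,3], I[2,3]^2, I[3,3].
μ_θ-semistable layers: μ^(1)=3; μ^(2)=1/2; μ^(3)=-2

((0, 1, 0); (0, 3, 3); (2, 0, 1))


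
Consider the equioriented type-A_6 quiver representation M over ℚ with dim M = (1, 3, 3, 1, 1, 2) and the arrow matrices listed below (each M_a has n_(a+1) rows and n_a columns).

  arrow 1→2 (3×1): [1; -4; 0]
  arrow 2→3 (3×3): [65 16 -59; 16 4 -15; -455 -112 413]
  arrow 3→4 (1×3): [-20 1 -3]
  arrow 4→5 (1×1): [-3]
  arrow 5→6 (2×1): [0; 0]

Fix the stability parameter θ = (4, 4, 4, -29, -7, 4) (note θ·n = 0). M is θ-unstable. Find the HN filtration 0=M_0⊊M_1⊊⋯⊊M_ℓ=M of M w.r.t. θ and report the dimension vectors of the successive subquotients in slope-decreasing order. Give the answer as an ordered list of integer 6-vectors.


Via rank(M_{q-1}∘⋯∘M_p): M ≅ I[1,5], I[2,2], I[2,3], I[3,3], I[6,6]^2.
μ_θ-semistable layers: μ^(1)=4; μ^(2)=-24/5

((0, 2, 2, 0, 0, 2); (1, 1, 1, 1, 1, 0))


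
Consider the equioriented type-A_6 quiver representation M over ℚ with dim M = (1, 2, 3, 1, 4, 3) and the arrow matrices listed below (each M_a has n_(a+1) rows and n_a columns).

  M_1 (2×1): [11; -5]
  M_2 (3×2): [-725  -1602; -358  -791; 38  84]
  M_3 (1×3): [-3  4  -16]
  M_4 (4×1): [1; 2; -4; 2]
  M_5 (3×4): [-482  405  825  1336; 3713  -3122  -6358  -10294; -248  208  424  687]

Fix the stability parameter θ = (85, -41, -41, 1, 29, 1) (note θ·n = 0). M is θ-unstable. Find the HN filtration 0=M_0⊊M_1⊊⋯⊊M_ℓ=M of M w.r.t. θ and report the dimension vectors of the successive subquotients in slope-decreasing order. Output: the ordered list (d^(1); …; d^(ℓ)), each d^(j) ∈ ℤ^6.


Interval decomposition of M: I[1,6], I[2,3], I[3,3], I[5,5], I[5,6]^2.
HN type (ℓ=4): μ^(1)=29; μ^(2)=15; μ^(3)=1; μ^(4)=-41

((0, 0, 0, 0, 1, 0); (0, 0, 0, 0, 3, 3); (1, 1, 1, 1, 0, 0); (0, 1, 2, 0, 0, 0))


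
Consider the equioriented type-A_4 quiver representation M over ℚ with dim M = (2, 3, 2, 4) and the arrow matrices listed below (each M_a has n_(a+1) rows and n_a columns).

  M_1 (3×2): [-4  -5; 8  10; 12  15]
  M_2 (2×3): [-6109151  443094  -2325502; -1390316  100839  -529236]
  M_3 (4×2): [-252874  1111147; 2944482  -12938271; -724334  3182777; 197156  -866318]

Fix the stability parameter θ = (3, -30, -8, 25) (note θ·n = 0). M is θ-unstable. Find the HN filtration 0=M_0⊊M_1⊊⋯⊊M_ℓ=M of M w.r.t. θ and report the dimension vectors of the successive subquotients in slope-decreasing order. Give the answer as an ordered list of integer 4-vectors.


Barcode: M ≅ I[1,1], I[1,3], I[2,2], I[2,4], I[4,4]^3. HN layers by μ_θ (5 steps, strictly decreasing):
  μ^(1)=25; μ^(2)=3; μ^(3)=-8; μ^(4)=-27/2; μ^(5)=-30

((0, 0, 0, 4); (1, 0, 0, 0); (0, 0, 2, 0); (1, 1, 0, 0); (0, 2, 0, 0))


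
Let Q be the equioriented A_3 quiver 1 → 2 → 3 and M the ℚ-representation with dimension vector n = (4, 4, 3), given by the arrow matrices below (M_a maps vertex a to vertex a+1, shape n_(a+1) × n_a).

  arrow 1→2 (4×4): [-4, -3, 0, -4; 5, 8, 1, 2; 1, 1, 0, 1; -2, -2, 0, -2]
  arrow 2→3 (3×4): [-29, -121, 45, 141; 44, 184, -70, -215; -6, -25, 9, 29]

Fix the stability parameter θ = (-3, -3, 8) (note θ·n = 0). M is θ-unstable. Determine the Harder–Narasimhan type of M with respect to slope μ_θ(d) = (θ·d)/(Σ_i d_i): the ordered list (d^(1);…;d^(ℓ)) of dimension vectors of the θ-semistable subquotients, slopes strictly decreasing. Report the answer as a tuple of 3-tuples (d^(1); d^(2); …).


Via rank(M_{q-1}∘⋯∘M_p): M ≅ I[1,1], I[1,2], I[1,3]^2, I[2,3].
μ_θ-semistable layers: μ^(1)=8; μ^(2)=-3

((0, 0, 3); (4, 4, 0))


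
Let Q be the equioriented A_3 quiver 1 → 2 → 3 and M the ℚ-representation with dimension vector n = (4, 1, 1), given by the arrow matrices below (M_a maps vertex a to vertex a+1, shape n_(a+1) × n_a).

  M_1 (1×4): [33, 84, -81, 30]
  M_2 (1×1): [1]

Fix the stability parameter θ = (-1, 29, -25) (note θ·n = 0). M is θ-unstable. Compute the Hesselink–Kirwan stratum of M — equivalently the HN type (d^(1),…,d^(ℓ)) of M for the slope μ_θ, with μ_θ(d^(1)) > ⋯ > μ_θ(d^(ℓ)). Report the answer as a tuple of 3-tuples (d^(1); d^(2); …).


Interval decomposition of M: I[1,1]^3, I[1,3].
HN type (ℓ=2): μ^(1)=2; μ^(2)=-1

((0, 1, 1); (4, 0, 0))


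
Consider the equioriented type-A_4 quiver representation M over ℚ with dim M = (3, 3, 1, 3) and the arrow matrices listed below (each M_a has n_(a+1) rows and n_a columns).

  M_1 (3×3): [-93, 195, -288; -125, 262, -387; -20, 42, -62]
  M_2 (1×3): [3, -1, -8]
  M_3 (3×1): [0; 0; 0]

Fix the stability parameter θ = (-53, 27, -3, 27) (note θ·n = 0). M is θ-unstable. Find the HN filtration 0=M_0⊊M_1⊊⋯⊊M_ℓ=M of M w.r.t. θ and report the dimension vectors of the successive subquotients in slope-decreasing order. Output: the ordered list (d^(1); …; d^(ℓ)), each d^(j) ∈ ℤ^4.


Barcode: M ≅ I[1,1], I[1,2], I[1,3], I[2,2], I[4,4]^3. HN layers by μ_θ (3 steps, strictly decreasing):
  μ^(1)=27; μ^(2)=12; μ^(3)=-53

((0, 2, 0, 3); (0, 1, 1, 0); (3, 0, 0, 0))


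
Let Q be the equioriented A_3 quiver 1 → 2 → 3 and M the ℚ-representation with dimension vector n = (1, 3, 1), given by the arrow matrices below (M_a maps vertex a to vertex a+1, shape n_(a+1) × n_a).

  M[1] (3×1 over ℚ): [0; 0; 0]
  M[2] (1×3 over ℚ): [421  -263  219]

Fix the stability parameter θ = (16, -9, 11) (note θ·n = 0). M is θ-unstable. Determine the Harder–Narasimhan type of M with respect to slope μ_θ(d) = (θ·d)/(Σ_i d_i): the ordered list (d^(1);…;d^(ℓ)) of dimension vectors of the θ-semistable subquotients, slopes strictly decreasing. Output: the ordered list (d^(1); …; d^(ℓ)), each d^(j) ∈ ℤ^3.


Interval decomposition of M: I[1,1], I[2,2]^2, I[2,3].
HN type (ℓ=3): μ^(1)=16; μ^(2)=11; μ^(3)=-9

((1, 0, 0); (0, 0, 1); (0, 3, 0))


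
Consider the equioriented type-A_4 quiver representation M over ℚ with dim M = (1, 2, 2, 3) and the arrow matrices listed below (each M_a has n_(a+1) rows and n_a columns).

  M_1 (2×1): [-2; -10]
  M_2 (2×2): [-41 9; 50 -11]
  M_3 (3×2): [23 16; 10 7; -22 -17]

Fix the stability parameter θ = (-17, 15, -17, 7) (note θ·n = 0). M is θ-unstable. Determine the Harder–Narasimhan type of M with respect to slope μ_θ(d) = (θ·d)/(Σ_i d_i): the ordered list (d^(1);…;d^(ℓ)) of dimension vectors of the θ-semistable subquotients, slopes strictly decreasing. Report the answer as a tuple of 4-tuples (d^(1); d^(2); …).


Via rank(M_{q-1}∘⋯∘M_p): M ≅ I[1,4], I[2,4], I[4,4].
μ_θ-semistable layers: μ^(1)=7; μ^(2)=-1; μ^(3)=-17

((0, 0, 0, 3); (0, 2, 2, 0); (1, 0, 0, 0))


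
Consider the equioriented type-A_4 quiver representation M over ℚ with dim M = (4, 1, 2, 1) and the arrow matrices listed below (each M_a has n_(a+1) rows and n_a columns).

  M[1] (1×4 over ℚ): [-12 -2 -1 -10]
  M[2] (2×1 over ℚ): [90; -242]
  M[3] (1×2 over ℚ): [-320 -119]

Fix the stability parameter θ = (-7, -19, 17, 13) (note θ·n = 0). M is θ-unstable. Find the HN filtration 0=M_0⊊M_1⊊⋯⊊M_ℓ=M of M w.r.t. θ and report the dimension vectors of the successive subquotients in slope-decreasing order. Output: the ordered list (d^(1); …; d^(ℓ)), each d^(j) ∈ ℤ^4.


Interval decomposition of M: I[1,1]^3, I[1,4], I[3,3].
HN type (ℓ=4): μ^(1)=17; μ^(2)=15; μ^(3)=-7; μ^(4)=-13

((0, 0, 1, 0); (0, 0, 1, 1); (3, 0, 0, 0); (1, 1, 0, 0))


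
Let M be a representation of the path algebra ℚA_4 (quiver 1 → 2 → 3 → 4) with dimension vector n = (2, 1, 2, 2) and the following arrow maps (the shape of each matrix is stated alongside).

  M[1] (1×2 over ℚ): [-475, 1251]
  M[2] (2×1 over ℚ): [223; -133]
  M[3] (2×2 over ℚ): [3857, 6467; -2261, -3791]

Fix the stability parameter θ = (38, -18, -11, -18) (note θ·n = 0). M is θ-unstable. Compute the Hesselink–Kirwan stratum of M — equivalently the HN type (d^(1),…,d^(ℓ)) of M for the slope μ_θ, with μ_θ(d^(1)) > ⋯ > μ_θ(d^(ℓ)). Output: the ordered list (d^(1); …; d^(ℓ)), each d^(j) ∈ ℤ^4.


Via rank(M_{q-1}∘⋯∘M_p): M ≅ I[1,1], I[1,3], I[3,4], I[4,4].
μ_θ-semistable layers: μ^(1)=38; μ^(2)=3; μ^(3)=-29/2; μ^(4)=-18

((1, 0, 0, 0); (1, 1, 1, 0); (0, 0, 1, 1); (0, 0, 0, 1))


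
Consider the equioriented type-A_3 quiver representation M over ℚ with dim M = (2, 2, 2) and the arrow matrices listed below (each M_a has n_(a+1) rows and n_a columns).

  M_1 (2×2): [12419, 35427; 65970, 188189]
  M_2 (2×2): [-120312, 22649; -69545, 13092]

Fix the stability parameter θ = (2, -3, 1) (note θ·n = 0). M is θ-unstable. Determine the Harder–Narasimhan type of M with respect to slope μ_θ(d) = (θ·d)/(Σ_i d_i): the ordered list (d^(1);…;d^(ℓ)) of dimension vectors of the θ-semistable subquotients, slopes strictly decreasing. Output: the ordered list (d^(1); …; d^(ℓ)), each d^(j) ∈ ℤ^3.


Via rank(M_{q-1}∘⋯∘M_p): M ≅ I[1,3]^2.
μ_θ-semistable layers: μ^(1)=1; μ^(2)=-1/2

((0, 0, 2); (2, 2, 0))


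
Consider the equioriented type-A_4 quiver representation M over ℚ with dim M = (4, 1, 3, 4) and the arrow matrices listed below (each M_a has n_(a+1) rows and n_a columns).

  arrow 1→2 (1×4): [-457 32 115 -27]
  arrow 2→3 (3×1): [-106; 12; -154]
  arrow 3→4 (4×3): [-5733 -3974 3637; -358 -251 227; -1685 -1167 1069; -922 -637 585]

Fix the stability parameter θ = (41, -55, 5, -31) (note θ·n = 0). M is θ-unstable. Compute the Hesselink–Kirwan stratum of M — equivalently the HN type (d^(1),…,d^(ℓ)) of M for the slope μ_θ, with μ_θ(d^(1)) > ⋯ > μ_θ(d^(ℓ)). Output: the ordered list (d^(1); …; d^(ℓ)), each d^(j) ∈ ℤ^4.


Interval decomposition of M: I[1,1]^3, I[1,4], I[3,4]^2, I[4,4].
HN type (ℓ=4): μ^(1)=41; μ^(2)=-10; μ^(3)=-13; μ^(4)=-31

((3, 0, 0, 0); (1, 1, 1, 1); (0, 0, 2, 2); (0, 0, 0, 1))


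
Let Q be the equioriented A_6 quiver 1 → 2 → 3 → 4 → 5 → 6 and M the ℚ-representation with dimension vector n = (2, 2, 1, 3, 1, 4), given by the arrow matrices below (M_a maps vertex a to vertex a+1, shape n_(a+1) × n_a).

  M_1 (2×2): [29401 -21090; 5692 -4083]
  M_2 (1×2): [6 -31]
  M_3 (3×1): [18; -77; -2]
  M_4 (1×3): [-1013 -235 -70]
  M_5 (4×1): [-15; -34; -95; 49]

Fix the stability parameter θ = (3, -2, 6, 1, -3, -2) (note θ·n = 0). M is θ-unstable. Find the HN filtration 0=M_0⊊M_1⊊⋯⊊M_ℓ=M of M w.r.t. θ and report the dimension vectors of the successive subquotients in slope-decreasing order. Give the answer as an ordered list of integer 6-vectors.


Via rank(M_{q-1}∘⋯∘M_p): M ≅ I[1,2], I[1,6], I[4,4]^2, I[6,6]^3.
μ_θ-semistable layers: μ^(1)=1; μ^(2)=1/2; μ^(3)=-2

((0, 0, 0, 2, 0, 0); (2, 2, 1, 1, 1, 1); (0, 0, 0, 0, 0, 3))


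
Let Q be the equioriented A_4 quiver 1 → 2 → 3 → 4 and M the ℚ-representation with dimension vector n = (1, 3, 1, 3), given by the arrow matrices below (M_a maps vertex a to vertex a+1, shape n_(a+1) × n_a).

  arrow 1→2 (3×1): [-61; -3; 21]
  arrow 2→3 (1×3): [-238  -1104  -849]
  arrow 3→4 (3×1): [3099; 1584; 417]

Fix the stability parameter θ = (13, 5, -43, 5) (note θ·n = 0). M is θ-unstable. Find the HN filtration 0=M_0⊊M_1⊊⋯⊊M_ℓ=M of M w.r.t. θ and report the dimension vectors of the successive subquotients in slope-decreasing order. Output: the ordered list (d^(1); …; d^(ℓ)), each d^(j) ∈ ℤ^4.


Interval decomposition of M: I[1,4], I[2,2]^2, I[4,4]^2.
HN type (ℓ=2): μ^(1)=5; μ^(2)=-25/3

((0, 2, 0, 3); (1, 1, 1, 0))


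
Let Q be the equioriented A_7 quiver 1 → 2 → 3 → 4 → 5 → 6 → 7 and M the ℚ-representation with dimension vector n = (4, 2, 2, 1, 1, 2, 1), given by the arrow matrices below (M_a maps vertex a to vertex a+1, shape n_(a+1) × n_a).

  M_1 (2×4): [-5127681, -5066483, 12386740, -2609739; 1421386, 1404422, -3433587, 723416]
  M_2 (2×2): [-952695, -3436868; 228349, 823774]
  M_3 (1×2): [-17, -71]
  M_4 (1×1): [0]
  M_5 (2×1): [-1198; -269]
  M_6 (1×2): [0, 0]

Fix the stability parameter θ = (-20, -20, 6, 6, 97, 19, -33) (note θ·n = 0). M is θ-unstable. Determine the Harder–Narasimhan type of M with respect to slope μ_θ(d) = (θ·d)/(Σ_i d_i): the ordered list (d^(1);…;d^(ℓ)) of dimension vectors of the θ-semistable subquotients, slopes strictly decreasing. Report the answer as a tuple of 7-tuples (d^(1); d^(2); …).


Interval decomposition of M: I[1,1]^2, I[1,3], I[1,4], I[5,6], I[6,6], I[7,7].
HN type (ℓ=5): μ^(1)=58; μ^(2)=19; μ^(3)=6; μ^(4)=-20; μ^(5)=-33

((0, 0, 0, 0, 1, 1, 0); (0, 0, 0, 0, 0, 1, 0); (0, 0, 2, 1, 0, 0, 0); (4, 2, 0, 0, 0, 0, 0); (0, 0, 0, 0, 0, 0, 1))


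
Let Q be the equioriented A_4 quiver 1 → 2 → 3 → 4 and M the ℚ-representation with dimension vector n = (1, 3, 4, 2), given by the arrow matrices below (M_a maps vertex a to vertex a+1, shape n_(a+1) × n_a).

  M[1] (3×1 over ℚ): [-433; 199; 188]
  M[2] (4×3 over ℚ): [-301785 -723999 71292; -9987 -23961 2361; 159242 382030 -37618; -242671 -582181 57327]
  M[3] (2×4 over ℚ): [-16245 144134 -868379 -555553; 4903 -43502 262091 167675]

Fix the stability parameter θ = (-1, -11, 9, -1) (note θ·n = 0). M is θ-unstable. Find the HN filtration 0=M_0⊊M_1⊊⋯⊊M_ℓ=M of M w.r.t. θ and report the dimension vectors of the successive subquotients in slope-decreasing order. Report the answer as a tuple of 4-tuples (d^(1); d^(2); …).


Via rank(M_{q-1}∘⋯∘M_p): M ≅ I[1,2], I[2,4]^2, I[3,3]^2.
μ_θ-semistable layers: μ^(1)=9; μ^(2)=4; μ^(3)=-6; μ^(4)=-11

((0, 0, 2, 0); (0, 0, 2, 2); (1, 1, 0, 0); (0, 2, 0, 0))


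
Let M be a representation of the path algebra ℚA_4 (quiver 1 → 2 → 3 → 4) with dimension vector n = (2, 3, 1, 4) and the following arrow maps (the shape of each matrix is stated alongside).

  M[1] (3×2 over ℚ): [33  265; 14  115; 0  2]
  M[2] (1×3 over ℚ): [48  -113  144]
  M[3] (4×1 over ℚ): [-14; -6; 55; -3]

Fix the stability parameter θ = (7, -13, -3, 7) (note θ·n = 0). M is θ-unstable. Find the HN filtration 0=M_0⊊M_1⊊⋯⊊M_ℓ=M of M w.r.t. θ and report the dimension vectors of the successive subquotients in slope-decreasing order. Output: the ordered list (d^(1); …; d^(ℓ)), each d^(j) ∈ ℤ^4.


Barcode: M ≅ I[1,2], I[1,4], I[2,2], I[4,4]^3. HN layers by μ_θ (3 steps, strictly decreasing):
  μ^(1)=7; μ^(2)=-3; μ^(3)=-13

((0, 0, 0, 4); (2, 2, 1, 0); (0, 1, 0, 0))


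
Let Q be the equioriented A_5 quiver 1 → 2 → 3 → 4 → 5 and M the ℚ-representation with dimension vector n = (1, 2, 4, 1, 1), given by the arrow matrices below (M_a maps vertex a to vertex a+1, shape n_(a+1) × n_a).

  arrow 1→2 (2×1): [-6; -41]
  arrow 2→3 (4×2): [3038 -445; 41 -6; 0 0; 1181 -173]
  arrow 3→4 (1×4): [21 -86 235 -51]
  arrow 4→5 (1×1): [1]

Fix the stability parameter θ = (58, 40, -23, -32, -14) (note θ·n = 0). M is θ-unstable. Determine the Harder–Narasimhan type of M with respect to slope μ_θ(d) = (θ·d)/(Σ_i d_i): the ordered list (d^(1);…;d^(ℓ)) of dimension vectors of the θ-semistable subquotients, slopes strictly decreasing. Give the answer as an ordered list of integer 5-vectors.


Barcode: M ≅ I[1,3], I[2,5], I[3,3]^2. HN layers by μ_θ (3 steps, strictly decreasing):
  μ^(1)=25; μ^(2)=-29/4; μ^(3)=-23

((1, 1, 1, 0, 0); (0, 1, 1, 1, 1); (0, 0, 2, 0, 0))


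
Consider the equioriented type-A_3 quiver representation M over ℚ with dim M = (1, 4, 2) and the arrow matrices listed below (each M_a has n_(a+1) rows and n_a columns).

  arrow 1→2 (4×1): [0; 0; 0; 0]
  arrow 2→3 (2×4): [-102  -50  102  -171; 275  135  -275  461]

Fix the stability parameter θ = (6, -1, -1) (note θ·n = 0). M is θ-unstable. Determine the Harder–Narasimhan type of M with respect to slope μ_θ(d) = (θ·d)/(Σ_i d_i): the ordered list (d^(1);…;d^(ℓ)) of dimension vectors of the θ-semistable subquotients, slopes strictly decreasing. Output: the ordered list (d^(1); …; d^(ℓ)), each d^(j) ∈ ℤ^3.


Via rank(M_{q-1}∘⋯∘M_p): M ≅ I[1,1], I[2,2]^2, I[2,3]^2.
μ_θ-semistable layers: μ^(1)=6; μ^(2)=-1

((1, 0, 0); (0, 4, 2))


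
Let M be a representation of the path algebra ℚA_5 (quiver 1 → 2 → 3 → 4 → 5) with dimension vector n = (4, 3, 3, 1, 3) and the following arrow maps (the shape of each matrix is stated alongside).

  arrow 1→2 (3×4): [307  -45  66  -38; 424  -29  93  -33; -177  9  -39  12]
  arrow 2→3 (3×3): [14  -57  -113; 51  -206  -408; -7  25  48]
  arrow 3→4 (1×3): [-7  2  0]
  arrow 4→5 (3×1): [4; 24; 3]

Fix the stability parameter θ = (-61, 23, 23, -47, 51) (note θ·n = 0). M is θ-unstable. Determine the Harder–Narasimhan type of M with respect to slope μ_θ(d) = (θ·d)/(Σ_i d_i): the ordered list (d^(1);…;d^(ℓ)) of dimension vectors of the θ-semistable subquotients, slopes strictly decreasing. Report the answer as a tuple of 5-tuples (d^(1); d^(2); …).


Via rank(M_{q-1}∘⋯∘M_p): M ≅ I[1,1], I[1,3]^2, I[1,5], I[5,5]^2.
μ_θ-semistable layers: μ^(1)=51; μ^(2)=23; μ^(3)=-1/3; μ^(4)=-61

((0, 0, 0, 0, 3); (0, 2, 2, 0, 0); (0, 1, 1, 1, 0); (4, 0, 0, 0, 0))


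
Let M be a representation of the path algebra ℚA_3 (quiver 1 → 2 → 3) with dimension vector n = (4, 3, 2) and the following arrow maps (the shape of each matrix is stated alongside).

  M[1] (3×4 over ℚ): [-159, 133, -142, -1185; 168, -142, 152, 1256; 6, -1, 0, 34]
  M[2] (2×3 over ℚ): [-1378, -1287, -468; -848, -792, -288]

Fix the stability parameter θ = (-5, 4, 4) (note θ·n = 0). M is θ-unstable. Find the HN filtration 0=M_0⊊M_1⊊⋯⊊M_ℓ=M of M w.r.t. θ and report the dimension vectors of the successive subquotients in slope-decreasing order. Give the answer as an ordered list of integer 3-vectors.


Via rank(M_{q-1}∘⋯∘M_p): M ≅ I[1,1]^2, I[1,2], I[1,3], I[2,2], I[3,3].
μ_θ-semistable layers: μ^(1)=4; μ^(2)=-5

((0, 3, 2); (4, 0, 0))


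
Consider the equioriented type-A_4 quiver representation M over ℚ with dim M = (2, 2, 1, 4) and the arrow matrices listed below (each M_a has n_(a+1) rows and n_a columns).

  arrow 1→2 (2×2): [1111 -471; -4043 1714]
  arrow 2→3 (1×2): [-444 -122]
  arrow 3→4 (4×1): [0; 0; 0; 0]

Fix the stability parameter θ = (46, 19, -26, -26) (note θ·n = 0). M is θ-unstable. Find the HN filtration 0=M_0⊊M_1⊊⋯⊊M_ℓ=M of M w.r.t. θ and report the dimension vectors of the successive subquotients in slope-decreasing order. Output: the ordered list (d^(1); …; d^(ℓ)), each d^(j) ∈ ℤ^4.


Interval decomposition of M: I[1,2], I[1,3], I[4,4]^4.
HN type (ℓ=3): μ^(1)=65/2; μ^(2)=13; μ^(3)=-26

((1, 1, 0, 0); (1, 1, 1, 0); (0, 0, 0, 4))


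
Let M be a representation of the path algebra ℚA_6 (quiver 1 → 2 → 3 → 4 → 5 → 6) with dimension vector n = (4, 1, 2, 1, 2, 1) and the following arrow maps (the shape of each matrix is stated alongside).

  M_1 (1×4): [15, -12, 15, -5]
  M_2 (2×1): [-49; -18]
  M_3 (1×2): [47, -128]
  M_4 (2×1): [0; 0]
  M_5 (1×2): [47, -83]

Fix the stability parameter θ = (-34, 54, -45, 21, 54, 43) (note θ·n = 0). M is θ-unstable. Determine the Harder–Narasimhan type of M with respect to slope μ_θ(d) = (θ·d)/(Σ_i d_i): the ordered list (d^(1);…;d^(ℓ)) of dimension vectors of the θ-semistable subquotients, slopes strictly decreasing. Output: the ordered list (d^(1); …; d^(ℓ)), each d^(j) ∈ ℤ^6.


Interval decomposition of M: I[1,1]^3, I[1,4], I[3,3], I[5,5], I[5,6].
HN type (ℓ=6): μ^(1)=54; μ^(2)=97/2; μ^(3)=21; μ^(4)=9/2; μ^(5)=-34; μ^(6)=-45

((0, 0, 0, 0, 1, 0); (0, 0, 0, 0, 1, 1); (0, 0, 0, 1, 0, 0); (0, 1, 1, 0, 0, 0); (4, 0, 0, 0, 0, 0); (0, 0, 1, 0, 0, 0))
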